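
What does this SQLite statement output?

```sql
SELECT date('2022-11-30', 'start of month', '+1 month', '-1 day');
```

`start of month` rewinds 2022-11-30 to 2022-11-01.
Adding +1 month to 2022-11-01 gives 2022-12-01.
Going back 1 day from 2022-12-01 reaches 2022-11-30 (last day of November, 30 days).

2022-11-30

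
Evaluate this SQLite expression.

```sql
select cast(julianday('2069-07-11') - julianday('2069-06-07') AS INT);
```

23 days remain in June 2069 after the 7th (30 − 7).
Then 11 days into July 2069.
Total: 23 + 11 = 34.

34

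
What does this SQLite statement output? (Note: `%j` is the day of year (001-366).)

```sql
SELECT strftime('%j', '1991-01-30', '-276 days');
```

First apply '-276 days': 1991-01-30 → 1990-04-29.
Day-of-year for 1990-04-29: days since 1990-01-01 inclusive = 119, zero-padded to 119.

119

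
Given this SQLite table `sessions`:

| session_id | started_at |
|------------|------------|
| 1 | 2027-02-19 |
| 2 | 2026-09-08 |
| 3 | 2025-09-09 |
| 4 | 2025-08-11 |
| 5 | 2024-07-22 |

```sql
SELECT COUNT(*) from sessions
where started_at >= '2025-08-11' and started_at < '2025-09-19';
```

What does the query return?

2

Rows in [2025-08-11, 2025-09-19): 2025-09-09, 2025-08-11 → 2 rows.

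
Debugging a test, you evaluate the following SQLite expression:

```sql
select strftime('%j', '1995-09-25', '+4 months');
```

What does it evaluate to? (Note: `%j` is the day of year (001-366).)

First apply '+4 months': 1995-09-25 → 1996-01-25.
Day-of-year for 1996-01-25: days since 1996-01-01 inclusive = 25, zero-padded to 025.

025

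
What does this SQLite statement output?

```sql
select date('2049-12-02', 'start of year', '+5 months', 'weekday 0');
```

`start of year` rewinds 2049-12-02 to 2049-01-01.
Adding +5 months to 2049-01-01 gives 2049-06-01.
`weekday 0` advances to the next Sunday; 2049-06-01 is a Tuesday, so it moves forward to 2049-06-06.

2049-06-06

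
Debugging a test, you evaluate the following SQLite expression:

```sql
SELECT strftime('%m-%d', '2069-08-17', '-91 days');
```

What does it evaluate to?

First apply '-91 days': 2069-08-17 → 2069-05-18.
`%m-%d` extracts the month-day: 05-18.

05-18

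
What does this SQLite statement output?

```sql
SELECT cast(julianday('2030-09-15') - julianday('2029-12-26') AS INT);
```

263

5 days remain in December 2029 after the 26th (31 − 26).
Full months from January 2030 through August 2030 contribute their day counts.
Then 15 days into September 2030.
Total: 5 + 31 + 28 + 31 + 30 + 31 + 30 + 31 + 31 + 15 = 263.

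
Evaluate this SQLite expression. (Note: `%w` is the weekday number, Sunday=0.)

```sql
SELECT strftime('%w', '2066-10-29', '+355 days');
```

First apply '+355 days': 2066-10-29 → 2067-10-19.
2067-10-19 is a Wednesday; with Sunday=0 that is 3.

3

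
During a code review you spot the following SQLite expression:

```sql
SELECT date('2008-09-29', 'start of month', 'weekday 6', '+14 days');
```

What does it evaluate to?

`start of month` rewinds 2008-09-29 to 2008-09-01.
`weekday 6` advances to the next Saturday; 2008-09-01 is a Monday, so it moves forward to 2008-09-06.
Advancing 14 more days within September lands on 2008-09-20.

2008-09-20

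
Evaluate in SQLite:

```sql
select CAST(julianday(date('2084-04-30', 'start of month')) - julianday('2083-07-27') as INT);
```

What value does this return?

`start of month` rewinds 2084-04-30 to 2084-04-01.
4 days remain in July 2083 after the 27th (31 − 27).
Full months from August 2083 through March 2084 contribute their day counts.
Then 1 day into April 2084.
Total: 4 + 31 + 30 + 31 + 30 + 31 + 31 + 29 + 31 + 1 = 249.

249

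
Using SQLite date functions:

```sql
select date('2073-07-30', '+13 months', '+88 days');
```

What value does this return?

Adding +13 months to 2073-07-30 gives 2074-08-30.
Applying '+88 days' to 2074-08-30: counting 88 days forward gives 2074-11-26.

2074-11-26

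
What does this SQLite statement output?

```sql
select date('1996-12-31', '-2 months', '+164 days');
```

1997-04-13

Adding -2 months to 1996-12-31 gives 1996-10-31.
Applying '+164 days' to 1996-10-31: counting 164 days forward gives 1997-04-13.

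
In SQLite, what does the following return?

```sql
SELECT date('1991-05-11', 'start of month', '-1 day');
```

1991-04-30

`start of month` rewinds 1991-05-11 to 1991-05-01.
Going back 1 day from 1991-05-01 reaches 1991-04-30 (last day of April, 30 days).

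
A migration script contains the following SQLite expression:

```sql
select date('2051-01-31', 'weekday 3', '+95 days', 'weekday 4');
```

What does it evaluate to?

`weekday 3` advances to the next Wednesday; 2051-01-31 is a Tuesday, so it moves forward to 2051-02-01.
Applying '+95 days' to 2051-02-01: counting 95 days forward gives 2051-05-07.
`weekday 4` advances to the next Thursday; 2051-05-07 is a Sunday, so it moves forward to 2051-05-11.

2051-05-11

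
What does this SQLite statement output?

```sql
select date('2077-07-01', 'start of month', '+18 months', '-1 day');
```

2078-12-31

`start of month` rewinds 2077-07-01 to 2077-07-01.
Adding +18 months to 2077-07-01 gives 2079-01-01.
Going back 1 day from 2079-01-01 reaches 2078-12-31 (last day of December, 31 days).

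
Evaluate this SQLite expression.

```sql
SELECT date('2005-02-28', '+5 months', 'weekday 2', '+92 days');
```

2005-11-02

Adding +5 months to 2005-02-28 gives 2005-07-28.
`weekday 2` advances to the next Tuesday; 2005-07-28 is a Thursday, so it moves forward to 2005-08-02.
Applying '+92 days' to 2005-08-02: counting 92 days forward gives 2005-11-02.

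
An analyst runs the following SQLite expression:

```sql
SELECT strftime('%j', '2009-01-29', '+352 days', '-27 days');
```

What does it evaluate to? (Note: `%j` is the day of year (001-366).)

First apply '+352 days', '-27 days': 2009-01-29 → 2009-12-20.
Day-of-year for 2009-12-20: days since 2009-01-01 inclusive = 354, zero-padded to 354.

354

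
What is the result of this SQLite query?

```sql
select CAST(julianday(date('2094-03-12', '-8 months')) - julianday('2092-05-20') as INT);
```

Adding -8 months to 2094-03-12 gives 2093-07-12.
11 days remain in May 2092 after the 20th (31 − 20).
Full months from June 2092 through June 2093 contribute their day counts.
Then 12 days into July 2093.
Total: 11 + 30 + 31 + 31 + 30 + 31 + 30 + 31 + 31 + 28 + 31 + 30 + 31 + 30 + 12 = 418.

418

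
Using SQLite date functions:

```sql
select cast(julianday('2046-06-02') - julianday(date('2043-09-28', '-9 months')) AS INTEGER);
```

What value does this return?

Adding -9 months to 2043-09-28 gives 2042-12-28.
3 days remain in December 2042 after the 28th (31 − 28).
Full months from January 2043 through May 2046 contribute their day counts.
Then 2 days into June 2046.
Total: 3 + 31 + 28 + 31 + 30 + 31 + 30 + 31 + 31 + 30 + 31 + 30 + 31 + 31 + 29 + 31 + 30 + 31 + 30 + 31 + 31 + 30 + 31 + 30 + 31 + 31 + 28 + 31 + 30 + 31 + 30 + 31 + 31 + 30 + 31 + 30 + 31 + 31 + 28 + 31 + 30 + 31 + 2 = 1252.

1252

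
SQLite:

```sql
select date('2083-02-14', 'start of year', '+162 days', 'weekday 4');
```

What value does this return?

`start of year` rewinds 2083-02-14 to 2083-01-01.
Applying '+162 days' to 2083-01-01: counting 162 days forward gives 2083-06-12.
`weekday 4` advances to the next Thursday; 2083-06-12 is a Saturday, so it moves forward to 2083-06-17.

2083-06-17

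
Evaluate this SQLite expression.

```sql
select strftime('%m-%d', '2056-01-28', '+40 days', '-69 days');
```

First apply '+40 days', '-69 days': 2056-01-28 → 2055-12-30.
`%m-%d` extracts the month-day: 12-30.

12-30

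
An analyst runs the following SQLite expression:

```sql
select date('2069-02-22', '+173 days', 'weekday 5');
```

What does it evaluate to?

2069-08-16

Applying '+173 days' to 2069-02-22: counting 173 days forward gives 2069-08-14.
`weekday 5` advances to the next Friday; 2069-08-14 is a Wednesday, so it moves forward to 2069-08-16.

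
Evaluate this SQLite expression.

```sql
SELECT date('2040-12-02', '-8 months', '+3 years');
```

2043-04-02

Adding -8 months to 2040-12-02 gives 2040-04-02.
Adding +3 years to 2040-04-02 gives 2043-04-02.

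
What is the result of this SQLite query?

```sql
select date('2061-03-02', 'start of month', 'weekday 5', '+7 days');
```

`start of month` rewinds 2061-03-02 to 2061-03-01.
`weekday 5` advances to the next Friday; 2061-03-01 is a Tuesday, so it moves forward to 2061-03-04.
Advancing 7 more days within March lands on 2061-03-11.

2061-03-11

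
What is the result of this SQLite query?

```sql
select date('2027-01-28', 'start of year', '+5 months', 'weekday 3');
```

2027-06-02

`start of year` rewinds 2027-01-28 to 2027-01-01.
Adding +5 months to 2027-01-01 gives 2027-06-01.
`weekday 3` advances to the next Wednesday; 2027-06-01 is a Tuesday, so it moves forward to 2027-06-02.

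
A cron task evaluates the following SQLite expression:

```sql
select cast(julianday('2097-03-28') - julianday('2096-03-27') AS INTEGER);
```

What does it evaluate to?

366

4 days remain in March 2096 after the 27th (31 − 27).
Full months from April 2096 through February 2097 contribute their day counts.
Then 28 days into March 2097.
Total: 4 + 30 + 31 + 30 + 31 + 31 + 30 + 31 + 30 + 31 + 31 + 28 + 28 = 366.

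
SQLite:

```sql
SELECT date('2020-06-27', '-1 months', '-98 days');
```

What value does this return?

Adding -1 month to 2020-06-27 gives 2020-05-27.
Applying '-98 days' to 2020-05-27: counting 98 days back gives 2020-02-19.

2020-02-19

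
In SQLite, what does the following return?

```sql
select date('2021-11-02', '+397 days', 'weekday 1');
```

Applying '+397 days' to 2021-11-02: counting 397 days forward gives 2022-12-04.
`weekday 1` advances to the next Monday; 2022-12-04 is a Sunday, so it moves forward to 2022-12-05.

2022-12-05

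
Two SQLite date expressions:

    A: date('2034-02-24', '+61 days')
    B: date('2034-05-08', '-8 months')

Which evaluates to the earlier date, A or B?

B

A = 2034-04-26.
B = 2033-09-08.
B is earlier.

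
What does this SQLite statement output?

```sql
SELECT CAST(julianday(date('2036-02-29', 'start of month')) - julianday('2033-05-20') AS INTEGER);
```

`start of month` rewinds 2036-02-29 to 2036-02-01.
11 days remain in May 2033 after the 20th (31 − 20).
Full months from June 2033 through January 2036 contribute their day counts.
Then 1 day into February 2036.
Total: 11 + 30 + 31 + 31 + 30 + 31 + 30 + 31 + 31 + 28 + 31 + 30 + 31 + 30 + 31 + 31 + 30 + 31 + 30 + 31 + 31 + 28 + 31 + 30 + 31 + 30 + 31 + 31 + 30 + 31 + 30 + 31 + 31 + 1 = 987.

987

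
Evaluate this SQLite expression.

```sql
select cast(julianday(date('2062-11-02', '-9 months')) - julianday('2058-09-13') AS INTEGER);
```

Adding -9 months to 2062-11-02 gives 2062-02-02.
17 days remain in September 2058 after the 13th (30 − 13).
Full months from October 2058 through January 2062 contribute their day counts.
Then 2 days into February 2062.
Total: 17 + 31 + 30 + 31 + 31 + 28 + 31 + 30 + 31 + 30 + 31 + 31 + 30 + 31 + 30 + 31 + 31 + 29 + 31 + 30 + 31 + 30 + 31 + 31 + 30 + 31 + 30 + 31 + 31 + 28 + 31 + 30 + 31 + 30 + 31 + 31 + 30 + 31 + 30 + 31 + 31 + 2 = 1238.

1238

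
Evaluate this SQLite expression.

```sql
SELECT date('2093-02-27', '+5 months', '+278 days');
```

Adding +5 months to 2093-02-27 gives 2093-07-27.
Applying '+278 days' to 2093-07-27: counting 278 days forward gives 2094-05-01.

2094-05-01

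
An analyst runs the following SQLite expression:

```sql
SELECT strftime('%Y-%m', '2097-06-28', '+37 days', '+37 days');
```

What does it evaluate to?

2097-09

First apply '+37 days', '+37 days': 2097-06-28 → 2097-09-10.
`%Y-%m` extracts the year-month: 2097-09.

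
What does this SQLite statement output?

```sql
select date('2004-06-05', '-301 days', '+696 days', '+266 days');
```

Applying '-301 days' to 2004-06-05: counting 301 days back gives 2003-08-09.
Applying '+696 days' to 2003-08-09: counting 696 days forward gives 2005-07-05.
Applying '+266 days' to 2005-07-05: counting 266 days forward gives 2006-03-28.

2006-03-28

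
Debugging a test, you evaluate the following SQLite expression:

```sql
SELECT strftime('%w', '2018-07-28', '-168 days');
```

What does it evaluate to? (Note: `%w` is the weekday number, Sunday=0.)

First apply '-168 days': 2018-07-28 → 2018-02-10.
2018-02-10 is a Saturday; with Sunday=0 that is 6.

6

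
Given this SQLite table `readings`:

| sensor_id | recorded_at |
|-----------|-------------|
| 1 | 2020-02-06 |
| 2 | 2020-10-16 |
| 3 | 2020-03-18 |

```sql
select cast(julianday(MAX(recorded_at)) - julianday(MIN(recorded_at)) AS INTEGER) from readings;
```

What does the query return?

253

MIN = 2020-02-06, MAX = 2020-10-16.
23 days remain in February 2020 after the 6th (29 − 6).
Full months from March 2020 through September 2020 contribute their day counts.
Then 16 days into October 2020.
Total: 23 + 31 + 30 + 31 + 30 + 31 + 31 + 30 + 16 = 253.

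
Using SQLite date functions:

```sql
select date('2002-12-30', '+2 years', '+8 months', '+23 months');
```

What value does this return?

2007-07-30

Adding +2 years to 2002-12-30 gives 2004-12-30.
Adding +8 months to 2004-12-30 gives 2005-08-30.
Adding +23 months to 2005-08-30 gives 2007-07-30.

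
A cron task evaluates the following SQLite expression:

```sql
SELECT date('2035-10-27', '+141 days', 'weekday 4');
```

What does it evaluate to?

2036-03-20

Applying '+141 days' to 2035-10-27: counting 141 days forward gives 2036-03-16.
`weekday 4` advances to the next Thursday; 2036-03-16 is a Sunday, so it moves forward to 2036-03-20.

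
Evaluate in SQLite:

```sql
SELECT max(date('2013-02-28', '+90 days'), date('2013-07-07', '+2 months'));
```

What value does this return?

date('2013-02-28', '+90 days') → 2013-05-29.
date('2013-07-07', '+2 months') → 2013-09-07.
Later of the two is 2013-09-07.

2013-09-07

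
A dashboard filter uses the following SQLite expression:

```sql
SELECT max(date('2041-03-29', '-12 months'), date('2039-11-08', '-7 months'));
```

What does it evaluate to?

date('2041-03-29', '-12 months') → 2040-03-29.
date('2039-11-08', '-7 months') → 2039-04-08.
Later of the two is 2040-03-29.

2040-03-29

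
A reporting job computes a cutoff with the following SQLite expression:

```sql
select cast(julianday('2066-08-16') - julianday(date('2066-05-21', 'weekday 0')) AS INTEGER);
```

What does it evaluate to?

85

`weekday 0` advances to the next Sunday; 2066-05-21 is a Friday, so it moves forward to 2066-05-23.
8 days remain in May 2066 after the 23rd (31 − 23).
June 2066: 30 days.
July 2066: 31 days.
Then 16 days into August 2066.
Total: 8 + 30 + 31 + 16 = 85.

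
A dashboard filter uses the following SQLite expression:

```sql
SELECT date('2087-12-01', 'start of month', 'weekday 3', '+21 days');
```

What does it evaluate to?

2087-12-24

`start of month` rewinds 2087-12-01 to 2087-12-01.
`weekday 3` advances to the next Wednesday; 2087-12-01 is a Monday, so it moves forward to 2087-12-03.
Advancing 21 more days within December lands on 2087-12-24.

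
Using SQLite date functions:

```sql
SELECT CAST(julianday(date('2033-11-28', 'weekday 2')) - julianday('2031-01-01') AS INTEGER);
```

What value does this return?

1063

`weekday 2` advances to the next Tuesday; 2033-11-28 is a Monday, so it moves forward to 2033-11-29.
30 days remain in January 2031 after the 1st (31 − 1).
Full months from February 2031 through October 2033 contribute their day counts.
Then 29 days into November 2033.
Total: 30 + 28 + 31 + 30 + 31 + 30 + 31 + 31 + 30 + 31 + 30 + 31 + 31 + 29 + 31 + 30 + 31 + 30 + 31 + 31 + 30 + 31 + 30 + 31 + 31 + 28 + 31 + 30 + 31 + 30 + 31 + 31 + 30 + 31 + 29 = 1063.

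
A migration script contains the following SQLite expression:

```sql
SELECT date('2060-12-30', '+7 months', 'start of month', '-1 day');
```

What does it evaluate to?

Adding +7 months to 2060-12-30 gives 2061-07-30.
`start of month` rewinds 2061-07-30 to 2061-07-01.
Going back 1 day from 2061-07-01 reaches 2061-06-30 (last day of June, 30 days).

2061-06-30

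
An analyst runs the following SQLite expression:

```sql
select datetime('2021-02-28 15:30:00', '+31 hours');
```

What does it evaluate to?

2021-03-01 22:30:00

+31 hours from 2021-02-28 15:30:00 is 2021-03-01 22:30:00 (crosses midnight).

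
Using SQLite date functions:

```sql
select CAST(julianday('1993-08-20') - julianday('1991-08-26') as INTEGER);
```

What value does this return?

5 days remain in August 1991 after the 26th (31 − 26).
Full months from September 1991 through July 1993 contribute their day counts.
Then 20 days into August 1993.
Total: 5 + 30 + 31 + 30 + 31 + 31 + 29 + 31 + 30 + 31 + 30 + 31 + 31 + 30 + 31 + 30 + 31 + 31 + 28 + 31 + 30 + 31 + 30 + 31 + 20 = 725.

725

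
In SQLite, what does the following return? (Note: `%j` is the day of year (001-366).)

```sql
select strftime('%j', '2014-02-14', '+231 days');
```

276

First apply '+231 days': 2014-02-14 → 2014-10-03.
Day-of-year for 2014-10-03: days since 2014-01-01 inclusive = 276, zero-padded to 276.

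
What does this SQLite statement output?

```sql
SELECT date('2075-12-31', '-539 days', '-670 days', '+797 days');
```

Applying '-539 days' to 2075-12-31: counting 539 days back gives 2074-07-10.
Applying '-670 days' to 2074-07-10: counting 670 days back gives 2072-09-08.
Applying '+797 days' to 2072-09-08: counting 797 days forward gives 2074-11-14.

2074-11-14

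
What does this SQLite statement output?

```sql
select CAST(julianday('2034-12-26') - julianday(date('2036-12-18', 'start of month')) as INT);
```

`start of month` rewinds 2036-12-18 to 2036-12-01.
5 days remain in December 2034 after the 26th (31 − 26).
Full months from January 2035 through November 2036 contribute their day counts.
Then 1 day into December 2036.
Total: 5 + 31 + 28 + 31 + 30 + 31 + 30 + 31 + 31 + 30 + 31 + 30 + 31 + 31 + 29 + 31 + 30 + 31 + 30 + 31 + 31 + 30 + 31 + 30 + 1 = 706.
The subtraction is earlier − later, so the result is −706 → -706.

-706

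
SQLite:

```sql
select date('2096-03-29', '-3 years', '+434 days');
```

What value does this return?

Adding -3 years to 2096-03-29 gives 2093-03-29.
Applying '+434 days' to 2093-03-29: counting 434 days forward gives 2094-06-06.

2094-06-06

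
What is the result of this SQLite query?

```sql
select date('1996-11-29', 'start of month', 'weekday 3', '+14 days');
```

1996-11-20

`start of month` rewinds 1996-11-29 to 1996-11-01.
`weekday 3` advances to the next Wednesday; 1996-11-01 is a Friday, so it moves forward to 1996-11-06.
Advancing 14 more days within November lands on 1996-11-20.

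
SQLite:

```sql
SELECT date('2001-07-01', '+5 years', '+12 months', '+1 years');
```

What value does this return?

2008-07-01

Adding +5 years to 2001-07-01 gives 2006-07-01.
Adding +12 months to 2006-07-01 gives 2007-07-01.
Adding +1 year to 2007-07-01 gives 2008-07-01.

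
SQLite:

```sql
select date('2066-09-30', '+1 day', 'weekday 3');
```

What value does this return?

September 2066 has 30 days; 0 remain after the 30th, so 1 days reach 2066-10-01.
`weekday 3` advances to the next Wednesday; 2066-10-01 is a Friday, so it moves forward to 2066-10-06.

2066-10-06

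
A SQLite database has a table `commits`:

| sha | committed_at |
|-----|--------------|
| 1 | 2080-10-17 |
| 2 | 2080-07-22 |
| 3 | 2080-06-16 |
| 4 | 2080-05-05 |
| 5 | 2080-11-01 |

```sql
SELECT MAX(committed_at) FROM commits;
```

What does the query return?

2080-11-01

MAX over {2080-05-05, 2080-06-16, 2080-07-22, 2080-10-17, 2080-11-01}.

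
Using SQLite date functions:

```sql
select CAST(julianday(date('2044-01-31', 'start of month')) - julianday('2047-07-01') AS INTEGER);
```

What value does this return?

`start of month` rewinds 2044-01-31 to 2044-01-01.
30 days remain in January 2044 after the 1st (31 − 1).
Full months from February 2044 through June 2047 contribute their day counts.
Then 1 day into July 2047.
Total: 30 + 29 + 31 + 30 + 31 + 30 + 31 + 31 + 30 + 31 + 30 + 31 + 31 + 28 + 31 + 30 + 31 + 30 + 31 + 31 + 30 + 31 + 30 + 31 + 31 + 28 + 31 + 30 + 31 + 30 + 31 + 31 + 30 + 31 + 30 + 31 + 31 + 28 + 31 + 30 + 31 + 30 + 1 = 1277.
The subtraction is earlier − later, so the result is −1277 → -1277.

-1277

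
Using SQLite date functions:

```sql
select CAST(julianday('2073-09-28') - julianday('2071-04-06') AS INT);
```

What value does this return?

906

24 days remain in April 2071 after the 6th (30 − 6).
Full months from May 2071 through August 2073 contribute their day counts.
Then 28 days into September 2073.
Total: 24 + 31 + 30 + 31 + 31 + 30 + 31 + 30 + 31 + 31 + 29 + 31 + 30 + 31 + 30 + 31 + 31 + 30 + 31 + 30 + 31 + 31 + 28 + 31 + 30 + 31 + 30 + 31 + 31 + 28 = 906.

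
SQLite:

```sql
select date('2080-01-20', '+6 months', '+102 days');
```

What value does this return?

2080-10-30

Adding +6 months to 2080-01-20 gives 2080-07-20.
Applying '+102 days' to 2080-07-20: counting 102 days forward gives 2080-10-30.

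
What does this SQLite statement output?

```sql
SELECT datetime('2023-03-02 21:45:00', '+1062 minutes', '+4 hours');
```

2023-03-03 19:27:00

1062 minutes = 17h 42m; +1062 minutes from 2023-03-02 21:45:00 is 2023-03-03 15:27:00 (crosses midnight).
+4 hours from 2023-03-03 15:27:00 is 2023-03-03 19:27:00.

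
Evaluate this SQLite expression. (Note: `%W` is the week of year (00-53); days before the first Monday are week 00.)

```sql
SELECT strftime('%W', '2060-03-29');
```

2060-03-29 is a Monday. SQLite's %W counts Mondays since the year started; the result is 13.

13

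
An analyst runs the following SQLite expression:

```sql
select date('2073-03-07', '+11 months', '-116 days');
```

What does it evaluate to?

Adding +11 months to 2073-03-07 gives 2074-02-07.
Applying '-116 days' to 2074-02-07: counting 116 days back gives 2073-10-14.

2073-10-14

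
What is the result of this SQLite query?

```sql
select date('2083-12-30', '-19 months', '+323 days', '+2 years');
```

2085-04-18

Adding -19 months to 2083-12-30 gives 2082-05-30.
Applying '+323 days' to 2082-05-30: counting 323 days forward gives 2083-04-18.
Adding +2 years to 2083-04-18 gives 2085-04-18.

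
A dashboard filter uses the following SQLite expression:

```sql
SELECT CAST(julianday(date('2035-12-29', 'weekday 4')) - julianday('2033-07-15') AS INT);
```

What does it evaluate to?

902

`weekday 4` advances to the next Thursday; 2035-12-29 is a Saturday, so it moves forward to 2036-01-03.
16 days remain in July 2033 after the 15th (31 − 15).
Full months from August 2033 through December 2035 contribute their day counts.
Then 3 days into January 2036.
Total: 16 + 31 + 30 + 31 + 30 + 31 + 31 + 28 + 31 + 30 + 31 + 30 + 31 + 31 + 30 + 31 + 30 + 31 + 31 + 28 + 31 + 30 + 31 + 30 + 31 + 31 + 30 + 31 + 30 + 31 + 3 = 902.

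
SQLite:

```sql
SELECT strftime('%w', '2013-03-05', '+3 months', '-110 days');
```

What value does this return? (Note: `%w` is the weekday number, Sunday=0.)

5

First apply '+3 months', '-110 days': 2013-03-05 → 2013-02-15.
2013-02-15 is a Friday; with Sunday=0 that is 5.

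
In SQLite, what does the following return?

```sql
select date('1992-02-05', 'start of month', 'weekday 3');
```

`start of month` rewinds 1992-02-05 to 1992-02-01.
`weekday 3` advances to the next Wednesday; 1992-02-01 is a Saturday, so it moves forward to 1992-02-05.

1992-02-05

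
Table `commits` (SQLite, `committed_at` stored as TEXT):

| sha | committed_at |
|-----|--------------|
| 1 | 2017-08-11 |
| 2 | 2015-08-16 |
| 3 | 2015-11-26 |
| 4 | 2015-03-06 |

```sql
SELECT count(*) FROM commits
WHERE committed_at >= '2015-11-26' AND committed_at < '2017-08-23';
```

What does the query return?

2

Rows in [2015-11-26, 2017-08-23): 2017-08-11, 2015-11-26 → 2 rows.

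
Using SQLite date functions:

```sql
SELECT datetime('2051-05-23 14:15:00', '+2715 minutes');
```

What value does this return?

2715 minutes = 45h 15m; +2715 minutes from 2051-05-23 14:15:00 is 2051-05-25 11:30:00 (crosses midnight).

2051-05-25 11:30:00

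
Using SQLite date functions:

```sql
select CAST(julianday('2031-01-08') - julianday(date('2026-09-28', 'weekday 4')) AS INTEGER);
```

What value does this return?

`weekday 4` advances to the next Thursday; 2026-09-28 is a Monday, so it moves forward to 2026-10-01.
30 days remain in October 2026 after the 1st (31 − 1).
Full months from November 2026 through December 2030 contribute their day counts.
Then 8 days into January 2031.
Total: 30 + 30 + 31 + 31 + 28 + 31 + 30 + 31 + 30 + 31 + 31 + 30 + 31 + 30 + 31 + 31 + 29 + 31 + 30 + 31 + 30 + 31 + 31 + 30 + 31 + 30 + 31 + 31 + 28 + 31 + 30 + 31 + 30 + 31 + 31 + 30 + 31 + 30 + 31 + 31 + 28 + 31 + 30 + 31 + 30 + 31 + 31 + 30 + 31 + 30 + 31 + 8 = 1560.

1560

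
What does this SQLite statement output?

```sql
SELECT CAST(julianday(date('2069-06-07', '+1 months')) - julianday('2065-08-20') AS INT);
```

1417

Adding +1 month to 2069-06-07 gives 2069-07-07.
11 days remain in August 2065 after the 20th (31 − 20).
Full months from September 2065 through June 2069 contribute their day counts.
Then 7 days into July 2069.
Total: 11 + 30 + 31 + 30 + 31 + 31 + 28 + 31 + 30 + 31 + 30 + 31 + 31 + 30 + 31 + 30 + 31 + 31 + 28 + 31 + 30 + 31 + 30 + 31 + 31 + 30 + 31 + 30 + 31 + 31 + 29 + 31 + 30 + 31 + 30 + 31 + 31 + 30 + 31 + 30 + 31 + 31 + 28 + 31 + 30 + 31 + 30 + 7 = 1417.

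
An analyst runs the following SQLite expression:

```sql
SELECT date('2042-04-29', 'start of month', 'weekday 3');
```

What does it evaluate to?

`start of month` rewinds 2042-04-29 to 2042-04-01.
`weekday 3` advances to the next Wednesday; 2042-04-01 is a Tuesday, so it moves forward to 2042-04-02.

2042-04-02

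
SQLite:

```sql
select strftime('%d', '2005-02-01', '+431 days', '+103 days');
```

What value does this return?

20

First apply '+431 days', '+103 days': 2005-02-01 → 2006-07-20.
`%d` extracts the 2-digit day of month: 20.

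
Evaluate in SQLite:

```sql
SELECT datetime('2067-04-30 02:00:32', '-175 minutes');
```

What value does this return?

175 minutes = 2h 55m; -175 minutes from 2067-04-30 02:00:32 is 2067-04-29 23:05:32 (crosses midnight).

2067-04-29 23:05:32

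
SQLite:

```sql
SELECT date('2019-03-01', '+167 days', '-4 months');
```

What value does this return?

2019-04-15

Applying '+167 days' to 2019-03-01: counting 167 days forward gives 2019-08-15.
Adding -4 months to 2019-08-15 gives 2019-04-15.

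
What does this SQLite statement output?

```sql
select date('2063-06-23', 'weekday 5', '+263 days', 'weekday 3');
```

2064-03-19

`weekday 5` advances to the next Friday; 2063-06-23 is a Saturday, so it moves forward to 2063-06-29.
Applying '+263 days' to 2063-06-29: counting 263 days forward gives 2064-03-18.
`weekday 3` advances to the next Wednesday; 2064-03-18 is a Tuesday, so it moves forward to 2064-03-19.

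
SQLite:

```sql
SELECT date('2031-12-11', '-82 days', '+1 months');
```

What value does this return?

Applying '-82 days' to 2031-12-11: counting 82 days back gives 2031-09-20.
Adding +1 month to 2031-09-20 gives 2031-10-20.

2031-10-20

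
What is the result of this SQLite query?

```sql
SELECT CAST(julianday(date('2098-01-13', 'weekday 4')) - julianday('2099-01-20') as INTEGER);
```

`weekday 4` advances to the next Thursday; 2098-01-13 is a Monday, so it moves forward to 2098-01-16.
15 days remain in January 2098 after the 16th (31 − 16).
Full months from February 2098 through December 2098 contribute their day counts.
Then 20 days into January 2099.
Total: 15 + 28 + 31 + 30 + 31 + 30 + 31 + 31 + 30 + 31 + 30 + 31 + 20 = 369.
The subtraction is earlier − later, so the result is −369 → -369.

-369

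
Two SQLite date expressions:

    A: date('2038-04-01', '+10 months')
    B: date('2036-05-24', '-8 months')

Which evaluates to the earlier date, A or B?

A = 2039-02-01.
B = 2035-09-24.
B is earlier.

B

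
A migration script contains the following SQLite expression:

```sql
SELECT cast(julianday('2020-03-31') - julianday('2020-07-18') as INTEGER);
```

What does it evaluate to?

-109

0 days remain in March 2020 after the 31st (31 − 31).
April 2020: 30 days.
May 2020: 31 days.
June 2020: 30 days.
Then 18 days into July 2020.
Total: 0 + 30 + 31 + 30 + 18 = 109.
The subtraction is earlier − later, so the result is −109 → -109.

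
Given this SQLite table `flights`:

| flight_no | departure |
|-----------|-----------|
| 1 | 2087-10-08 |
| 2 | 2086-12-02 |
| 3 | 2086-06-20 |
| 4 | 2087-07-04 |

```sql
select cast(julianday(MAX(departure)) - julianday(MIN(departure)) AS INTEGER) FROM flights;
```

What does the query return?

475

MIN = 2086-06-20, MAX = 2087-10-08.
10 days remain in June 2086 after the 20th (30 − 20).
Full months from July 2086 through September 2087 contribute their day counts.
Then 8 days into October 2087.
Total: 10 + 31 + 31 + 30 + 31 + 30 + 31 + 31 + 28 + 31 + 30 + 31 + 30 + 31 + 31 + 30 + 8 = 475.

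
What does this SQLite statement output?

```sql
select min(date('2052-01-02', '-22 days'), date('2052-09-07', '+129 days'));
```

date('2052-01-02', '-22 days') → 2051-12-11.
date('2052-09-07', '+129 days') → 2053-01-14.
Earlier of the two is 2051-12-11.

2051-12-11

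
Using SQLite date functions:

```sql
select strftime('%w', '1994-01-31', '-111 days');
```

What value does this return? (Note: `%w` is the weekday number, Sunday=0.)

First apply '-111 days': 1994-01-31 → 1993-10-12.
1993-10-12 is a Tuesday; with Sunday=0 that is 2.

2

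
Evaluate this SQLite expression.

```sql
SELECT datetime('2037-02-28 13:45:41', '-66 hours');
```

-66 hours from 2037-02-28 13:45:41 is 2037-02-25 19:45:41 (crosses midnight).

2037-02-25 19:45:41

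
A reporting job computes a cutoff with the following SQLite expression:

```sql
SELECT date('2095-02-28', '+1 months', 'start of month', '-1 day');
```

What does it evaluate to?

2095-02-28

Adding +1 month to 2095-02-28 gives 2095-03-28.
`start of month` rewinds 2095-03-28 to 2095-03-01.
Going back 1 day from 2095-03-01 reaches 2095-02-28 (last day of February, 28 days).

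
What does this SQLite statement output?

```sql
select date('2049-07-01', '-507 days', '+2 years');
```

2050-02-10

Applying '-507 days' to 2049-07-01: counting 507 days back gives 2048-02-10.
Adding +2 years to 2048-02-10 gives 2050-02-10.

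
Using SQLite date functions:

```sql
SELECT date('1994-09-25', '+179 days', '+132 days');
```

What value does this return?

Applying '+179 days' to 1994-09-25: counting 179 days forward gives 1995-03-23.
Applying '+132 days' to 1995-03-23: counting 132 days forward gives 1995-08-02.

1995-08-02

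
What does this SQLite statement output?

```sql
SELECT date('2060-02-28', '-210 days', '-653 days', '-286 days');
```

2057-01-05

Applying '-210 days' to 2060-02-28: counting 210 days back gives 2059-08-02.
Applying '-653 days' to 2059-08-02: counting 653 days back gives 2057-10-18.
Applying '-286 days' to 2057-10-18: counting 286 days back gives 2057-01-05.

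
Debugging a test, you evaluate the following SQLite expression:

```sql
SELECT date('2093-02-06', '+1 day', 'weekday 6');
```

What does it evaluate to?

Advancing 1 more day within February lands on 2093-02-07.
`weekday 6` advances to the next Saturday; 2093-02-07 is already a Saturday, so it stays at 2093-02-07.

2093-02-07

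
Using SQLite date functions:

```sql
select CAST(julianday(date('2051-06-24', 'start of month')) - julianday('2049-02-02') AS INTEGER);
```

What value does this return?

849

`start of month` rewinds 2051-06-24 to 2051-06-01.
26 days remain in February 2049 after the 2nd (28 − 2).
Full months from March 2049 through May 2051 contribute their day counts.
Then 1 day into June 2051.
Total: 26 + 31 + 30 + 31 + 30 + 31 + 31 + 30 + 31 + 30 + 31 + 31 + 28 + 31 + 30 + 31 + 30 + 31 + 31 + 30 + 31 + 30 + 31 + 31 + 28 + 31 + 30 + 31 + 1 = 849.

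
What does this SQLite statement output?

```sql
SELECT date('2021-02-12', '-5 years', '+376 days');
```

Adding -5 years to 2021-02-12 gives 2016-02-12.
Applying '+376 days' to 2016-02-12: counting 376 days forward gives 2017-02-22.

2017-02-22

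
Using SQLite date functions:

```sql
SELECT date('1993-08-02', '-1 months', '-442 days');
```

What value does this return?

Adding -1 month to 1993-08-02 gives 1993-07-02.
Applying '-442 days' to 1993-07-02: counting 442 days back gives 1992-04-16.

1992-04-16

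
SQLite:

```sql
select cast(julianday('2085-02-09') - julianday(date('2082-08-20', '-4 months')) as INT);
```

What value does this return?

Adding -4 months to 2082-08-20 gives 2082-04-20.
10 days remain in April 2082 after the 20th (30 − 20).
Full months from May 2082 through January 2085 contribute their day counts.
Then 9 days into February 2085.
Total: 10 + 31 + 30 + 31 + 31 + 30 + 31 + 30 + 31 + 31 + 28 + 31 + 30 + 31 + 30 + 31 + 31 + 30 + 31 + 30 + 31 + 31 + 29 + 31 + 30 + 31 + 30 + 31 + 31 + 30 + 31 + 30 + 31 + 31 + 9 = 1026.

1026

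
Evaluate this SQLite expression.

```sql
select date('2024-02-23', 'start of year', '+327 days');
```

2024-11-23

`start of year` rewinds 2024-02-23 to 2024-01-01.
Applying '+327 days' to 2024-01-01: counting 327 days forward gives 2024-11-23.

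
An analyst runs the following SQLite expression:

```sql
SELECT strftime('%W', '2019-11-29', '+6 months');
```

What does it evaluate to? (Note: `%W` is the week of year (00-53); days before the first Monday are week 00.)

First apply '+6 months': 2019-11-29 → 2020-05-29.
2020-05-29 is a Friday. SQLite's %W counts Mondays since the year started; the result is 21.

21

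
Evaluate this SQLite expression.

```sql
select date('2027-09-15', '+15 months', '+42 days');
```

2029-01-26

Adding +15 months to 2027-09-15 gives 2028-12-15.
Applying '+42 days' to 2028-12-15: counting 42 days forward gives 2029-01-26.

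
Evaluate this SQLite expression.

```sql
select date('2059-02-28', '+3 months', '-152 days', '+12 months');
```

Adding +3 months to 2059-02-28 gives 2059-05-28.
Applying '-152 days' to 2059-05-28: counting 152 days back gives 2058-12-27.
Adding +12 months to 2058-12-27 gives 2059-12-27.

2059-12-27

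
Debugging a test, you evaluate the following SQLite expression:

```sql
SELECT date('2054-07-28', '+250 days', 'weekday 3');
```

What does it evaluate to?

2055-04-07

Applying '+250 days' to 2054-07-28: counting 250 days forward gives 2055-04-04.
`weekday 3` advances to the next Wednesday; 2055-04-04 is a Sunday, so it moves forward to 2055-04-07.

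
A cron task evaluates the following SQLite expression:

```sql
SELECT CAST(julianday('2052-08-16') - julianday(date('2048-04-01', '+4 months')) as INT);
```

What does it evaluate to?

Adding +4 months to 2048-04-01 gives 2048-08-01.
30 days remain in August 2048 after the 1st (31 − 1).
Full months from September 2048 through July 2052 contribute their day counts.
Then 16 days into August 2052.
Total: 30 + 30 + 31 + 30 + 31 + 31 + 28 + 31 + 30 + 31 + 30 + 31 + 31 + 30 + 31 + 30 + 31 + 31 + 28 + 31 + 30 + 31 + 30 + 31 + 31 + 30 + 31 + 30 + 31 + 31 + 28 + 31 + 30 + 31 + 30 + 31 + 31 + 30 + 31 + 30 + 31 + 31 + 29 + 31 + 30 + 31 + 30 + 31 + 16 = 1476.

1476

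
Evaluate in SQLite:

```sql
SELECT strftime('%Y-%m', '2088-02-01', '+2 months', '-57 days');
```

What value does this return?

First apply '+2 months', '-57 days': 2088-02-01 → 2088-02-04.
`%Y-%m` extracts the year-month: 2088-02.

2088-02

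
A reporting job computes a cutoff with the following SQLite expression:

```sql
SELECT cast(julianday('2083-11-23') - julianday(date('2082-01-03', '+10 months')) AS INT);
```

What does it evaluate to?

385

Adding +10 months to 2082-01-03 gives 2082-11-03.
27 days remain in November 2082 after the 3rd (30 − 3).
Full months from December 2082 through October 2083 contribute their day counts.
Then 23 days into November 2083.
Total: 27 + 31 + 31 + 28 + 31 + 30 + 31 + 30 + 31 + 31 + 30 + 31 + 23 = 385.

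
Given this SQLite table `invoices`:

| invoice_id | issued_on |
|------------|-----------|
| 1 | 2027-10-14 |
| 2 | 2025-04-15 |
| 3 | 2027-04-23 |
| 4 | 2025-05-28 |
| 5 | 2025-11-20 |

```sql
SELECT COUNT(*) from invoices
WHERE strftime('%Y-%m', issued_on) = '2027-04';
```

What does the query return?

Rows with year-month 2027-04: 2027-04-23 → 1.

1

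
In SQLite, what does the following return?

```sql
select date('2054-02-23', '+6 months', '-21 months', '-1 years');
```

Adding +6 months to 2054-02-23 gives 2054-08-23.
Adding -21 months to 2054-08-23 gives 2052-11-23.
Adding -1 year to 2052-11-23 gives 2051-11-23.

2051-11-23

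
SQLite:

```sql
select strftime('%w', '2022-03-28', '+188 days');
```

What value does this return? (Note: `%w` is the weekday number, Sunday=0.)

First apply '+188 days': 2022-03-28 → 2022-10-02.
2022-10-02 is a Sunday; with Sunday=0 that is 0.

0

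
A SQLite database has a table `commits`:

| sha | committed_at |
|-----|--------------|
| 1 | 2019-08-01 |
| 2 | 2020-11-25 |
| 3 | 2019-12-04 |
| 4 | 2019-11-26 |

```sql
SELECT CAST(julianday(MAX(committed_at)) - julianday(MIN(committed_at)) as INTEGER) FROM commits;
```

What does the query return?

482

MIN = 2019-08-01, MAX = 2020-11-25.
30 days remain in August 2019 after the 1st (31 − 1).
Full months from September 2019 through October 2020 contribute their day counts.
Then 25 days into November 2020.
Total: 30 + 30 + 31 + 30 + 31 + 31 + 29 + 31 + 30 + 31 + 30 + 31 + 31 + 30 + 31 + 25 = 482.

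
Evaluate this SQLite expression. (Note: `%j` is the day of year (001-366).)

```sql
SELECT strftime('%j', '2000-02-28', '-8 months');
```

179

First apply '-8 months': 2000-02-28 → 1999-06-28.
Day-of-year for 1999-06-28: days since 1999-01-01 inclusive = 179, zero-padded to 179.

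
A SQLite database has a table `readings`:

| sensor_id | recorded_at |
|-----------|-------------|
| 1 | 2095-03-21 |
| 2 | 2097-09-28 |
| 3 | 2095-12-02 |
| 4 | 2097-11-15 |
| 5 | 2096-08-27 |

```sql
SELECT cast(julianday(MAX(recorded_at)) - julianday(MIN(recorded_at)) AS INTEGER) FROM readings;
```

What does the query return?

MIN = 2095-03-21, MAX = 2097-11-15.
10 days remain in March 2095 after the 21st (31 − 21).
Full months from April 2095 through October 2097 contribute their day counts.
Then 15 days into November 2097.
Total: 10 + 30 + 31 + 30 + 31 + 31 + 30 + 31 + 30 + 31 + 31 + 29 + 31 + 30 + 31 + 30 + 31 + 31 + 30 + 31 + 30 + 31 + 31 + 28 + 31 + 30 + 31 + 30 + 31 + 31 + 30 + 31 + 15 = 970.

970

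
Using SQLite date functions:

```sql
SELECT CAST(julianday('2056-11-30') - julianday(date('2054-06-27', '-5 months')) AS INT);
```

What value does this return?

Adding -5 months to 2054-06-27 gives 2054-01-27.
4 days remain in January 2054 after the 27th (31 − 27).
Full months from February 2054 through October 2056 contribute their day counts.
Then 30 days into November 2056.
Total: 4 + 28 + 31 + 30 + 31 + 30 + 31 + 31 + 30 + 31 + 30 + 31 + 31 + 28 + 31 + 30 + 31 + 30 + 31 + 31 + 30 + 31 + 30 + 31 + 31 + 29 + 31 + 30 + 31 + 30 + 31 + 31 + 30 + 31 + 30 = 1038.

1038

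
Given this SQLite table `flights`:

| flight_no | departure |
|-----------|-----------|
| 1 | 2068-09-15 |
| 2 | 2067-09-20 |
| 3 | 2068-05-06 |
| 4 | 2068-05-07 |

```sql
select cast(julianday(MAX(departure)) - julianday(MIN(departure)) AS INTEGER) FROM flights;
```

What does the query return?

361

MIN = 2067-09-20, MAX = 2068-09-15.
10 days remain in September 2067 after the 20th (30 − 20).
Full months from October 2067 through August 2068 contribute their day counts.
Then 15 days into September 2068.
Total: 10 + 31 + 30 + 31 + 31 + 29 + 31 + 30 + 31 + 30 + 31 + 31 + 15 = 361.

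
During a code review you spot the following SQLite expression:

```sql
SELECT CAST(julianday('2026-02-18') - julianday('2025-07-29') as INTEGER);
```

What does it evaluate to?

204

2 days remain in July 2025 after the 29th (31 − 29).
Full months from August 2025 through January 2026 contribute their day counts.
Then 18 days into February 2026.
Total: 2 + 31 + 30 + 31 + 30 + 31 + 31 + 18 = 204.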